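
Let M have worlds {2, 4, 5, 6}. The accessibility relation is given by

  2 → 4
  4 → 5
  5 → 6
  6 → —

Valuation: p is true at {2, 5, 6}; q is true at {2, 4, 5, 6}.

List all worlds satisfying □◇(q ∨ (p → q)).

{2, 4, 6}

2: successors {4}; ◇(q ∨ (p → q)) there: 4:T. ✓
4: successors {5}; ◇(q ∨ (p → q)) there: 5:T. ✓
5: successors {6}; ◇(q ∨ (p → q)) there: 6:F. ✗
6: no successors, so □◇(q ∨ (p → q)) holds vacuously. ✓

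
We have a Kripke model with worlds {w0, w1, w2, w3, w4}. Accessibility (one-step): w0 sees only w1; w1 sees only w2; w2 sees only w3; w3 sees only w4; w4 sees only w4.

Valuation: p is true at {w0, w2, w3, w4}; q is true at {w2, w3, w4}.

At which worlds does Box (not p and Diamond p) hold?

{w0}

w0: successors {w1}; not p and Diamond p there: w1:T. ✓
w1: successors {w2}; not p and Diamond p there: w2:F. ✗
w2: successors {w3}; not p and Diamond p there: w3:F. ✗
w3: successors {w4}; not p and Diamond p there: w4:F. ✗
w4: successors {w4}; not p and Diamond p there: w4:F. ✗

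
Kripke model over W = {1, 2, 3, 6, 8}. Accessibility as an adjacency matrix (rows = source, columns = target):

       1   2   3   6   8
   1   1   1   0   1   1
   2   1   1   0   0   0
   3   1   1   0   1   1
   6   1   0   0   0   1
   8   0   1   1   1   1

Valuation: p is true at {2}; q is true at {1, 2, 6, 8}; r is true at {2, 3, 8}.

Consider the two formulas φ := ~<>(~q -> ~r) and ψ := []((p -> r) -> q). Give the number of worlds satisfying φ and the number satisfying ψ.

For ~<>(~q -> ~r):
1: <>(~q -> ~r) is T. ✗
2: <>(~q -> ~r) is T. ✗
3: <>(~q -> ~r) is T. ✗
6: <>(~q -> ~r) is T. ✗
8: <>(~q -> ~r) is T. ✗
— 0 worlds.
For []((p -> r) -> q):
1: successors {1, 2, 6, 8}; (p -> r) -> q there: 1:T, 2:T, 6:T, 8:T. ✓
2: successors {1, 2}; (p -> r) -> q there: 1:T, 2:T. ✓
3: successors {1, 2, 6, 8}; (p -> r) -> q there: 1:T, 2:T, 6:T, 8:T. ✓
6: successors {1, 8}; (p -> r) -> q there: 1:T, 8:T. ✓
8: successors {2, 3, 6, 8}; (p -> r) -> q there: 2:T, 3:F, 6:T, 8:T. ✗
— 4 worlds.

0 and 4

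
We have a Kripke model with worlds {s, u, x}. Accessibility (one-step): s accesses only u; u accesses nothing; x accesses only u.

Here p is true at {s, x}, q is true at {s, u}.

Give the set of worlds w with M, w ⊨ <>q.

s: successors {u}; q there: u:T. ✓
u: no successors, so <>q fails. ✗
x: successors {u}; q there: u:T. ✓

{s, x}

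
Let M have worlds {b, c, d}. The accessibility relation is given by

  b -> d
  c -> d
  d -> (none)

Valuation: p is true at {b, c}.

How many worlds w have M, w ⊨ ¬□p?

b: □p is F. ✓
c: □p is F. ✓
d: □p is T. ✗
Satisfying worlds: {b, c}.

2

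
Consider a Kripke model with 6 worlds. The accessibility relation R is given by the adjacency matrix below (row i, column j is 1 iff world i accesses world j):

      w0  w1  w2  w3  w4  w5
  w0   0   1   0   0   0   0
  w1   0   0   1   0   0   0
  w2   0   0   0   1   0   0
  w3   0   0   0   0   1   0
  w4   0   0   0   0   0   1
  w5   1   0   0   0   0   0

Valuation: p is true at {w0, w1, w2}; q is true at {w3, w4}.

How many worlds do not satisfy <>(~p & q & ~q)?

6

w0: successors {w1}; ~p & q & ~q there: w1:F. ✗
w1: successors {w2}; ~p & q & ~q there: w2:F. ✗
w2: successors {w3}; ~p & q & ~q there: w3:F. ✗
w3: successors {w4}; ~p & q & ~q there: w4:F. ✗
w4: successors {w5}; ~p & q & ~q there: w5:F. ✗
w5: successors {w0}; ~p & q & ~q there: w0:F. ✗
Satisfying worlds: ∅.
So <>(~p & q & ~q) fails at the other 6 worlds.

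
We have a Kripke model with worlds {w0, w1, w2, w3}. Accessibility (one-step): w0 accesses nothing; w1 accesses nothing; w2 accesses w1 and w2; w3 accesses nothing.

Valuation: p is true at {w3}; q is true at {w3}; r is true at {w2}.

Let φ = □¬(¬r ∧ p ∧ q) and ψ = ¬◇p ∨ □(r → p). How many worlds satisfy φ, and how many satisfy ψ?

4 and 4

For □¬(¬r ∧ p ∧ q):
w0: no successors, so □¬(¬r ∧ p ∧ q) holds vacuously. ✓
w1: no successors, so □¬(¬r ∧ p ∧ q) holds vacuously. ✓
w2: successors {w1, w2}; ¬(¬r ∧ p ∧ q) there: w1:T, w2:T. ✓
w3: no successors, so □¬(¬r ∧ p ∧ q) holds vacuously. ✓
— 4 worlds.
For ¬◇p ∨ □(r → p):
w0: ¬◇p is T, □(r → p) is T. ✓
w1: ¬◇p is T, □(r → p) is T. ✓
w2: ¬◇p is T, □(r → p) is F. ✓
w3: ¬◇p is T, □(r → p) is T. ✓
— 4 worlds.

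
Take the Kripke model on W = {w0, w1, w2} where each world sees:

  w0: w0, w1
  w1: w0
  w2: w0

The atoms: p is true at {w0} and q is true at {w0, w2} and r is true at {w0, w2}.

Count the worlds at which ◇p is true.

w0: successors {w0, w1}; p there: w0:T, w1:F. ✓
w1: successors {w0}; p there: w0:T. ✓
w2: successors {w0}; p there: w0:T. ✓
Satisfying worlds: {w0, w1, w2}.

3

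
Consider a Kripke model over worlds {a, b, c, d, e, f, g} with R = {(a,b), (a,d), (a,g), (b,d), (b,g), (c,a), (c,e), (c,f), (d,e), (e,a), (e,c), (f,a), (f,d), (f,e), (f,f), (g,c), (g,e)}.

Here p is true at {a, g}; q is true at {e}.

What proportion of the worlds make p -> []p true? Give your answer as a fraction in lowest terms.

5/7

a: p is T, []p is F. ✗
b: p is F, []p is F. ✓
c: p is F, []p is F. ✓
d: p is F, []p is F. ✓
e: p is F, []p is F. ✓
f: p is F, []p is F. ✓
g: p is T, []p is F. ✗
That's 5 of 7 worlds, so 5/7.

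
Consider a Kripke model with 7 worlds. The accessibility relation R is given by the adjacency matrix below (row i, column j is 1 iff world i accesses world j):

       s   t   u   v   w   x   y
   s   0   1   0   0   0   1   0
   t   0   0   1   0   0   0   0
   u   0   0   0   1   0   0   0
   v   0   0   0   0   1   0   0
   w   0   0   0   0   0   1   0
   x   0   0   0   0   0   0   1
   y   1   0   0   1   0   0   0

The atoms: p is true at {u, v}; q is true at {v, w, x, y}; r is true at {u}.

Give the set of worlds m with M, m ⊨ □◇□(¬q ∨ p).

s: successors {t, x}; ◇□(¬q ∨ p) there: t:T, x:T. ✓
t: successors {u}; ◇□(¬q ∨ p) there: u:F. ✗
u: successors {v}; ◇□(¬q ∨ p) there: v:F. ✗
v: successors {w}; ◇□(¬q ∨ p) there: w:F. ✗
w: successors {x}; ◇□(¬q ∨ p) there: x:T. ✓
x: successors {y}; ◇□(¬q ∨ p) there: y:F. ✗
y: successors {s, v}; ◇□(¬q ∨ p) there: s:T, v:F. ✗

{s, w}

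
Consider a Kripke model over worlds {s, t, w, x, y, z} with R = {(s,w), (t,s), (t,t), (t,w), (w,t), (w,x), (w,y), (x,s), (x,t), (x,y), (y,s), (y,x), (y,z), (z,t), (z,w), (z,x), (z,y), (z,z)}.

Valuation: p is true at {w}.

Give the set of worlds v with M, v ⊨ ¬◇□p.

{s, w, z}

s: ◇□p is F. ✓
t: ◇□p is T. ✗
w: ◇□p is F. ✓
x: ◇□p is T. ✗
y: ◇□p is T. ✗
z: ◇□p is F. ✓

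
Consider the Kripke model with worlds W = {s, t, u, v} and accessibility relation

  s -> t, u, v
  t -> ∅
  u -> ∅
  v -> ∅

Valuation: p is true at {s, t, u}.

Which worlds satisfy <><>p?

s: successors {t, u, v}; <>p there: t:F, u:F, v:F. ✗
t: no successors, so <><>p fails. ✗
u: no successors, so <><>p fails. ✗
v: no successors, so <><>p fails. ✗

∅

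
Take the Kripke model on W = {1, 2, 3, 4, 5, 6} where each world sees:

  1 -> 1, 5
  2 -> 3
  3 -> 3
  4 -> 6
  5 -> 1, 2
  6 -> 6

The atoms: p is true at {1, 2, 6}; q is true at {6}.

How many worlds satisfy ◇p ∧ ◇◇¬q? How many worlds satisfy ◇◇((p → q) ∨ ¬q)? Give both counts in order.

2 and 6

For ◇p ∧ ◇◇¬q:
1: ◇p is T, ◇◇¬q is T. ✓
2: ◇p is F, ◇◇¬q is T. ✗
3: ◇p is F, ◇◇¬q is T. ✗
4: ◇p is T, ◇◇¬q is F. ✗
5: ◇p is T, ◇◇¬q is T. ✓
6: ◇p is T, ◇◇¬q is F. ✗
— 2 worlds.
For ◇◇((p → q) ∨ ¬q):
1: successors {1, 5}; ◇((p → q) ∨ ¬q) there: 1:T, 5:T. ✓
2: successors {3}; ◇((p → q) ∨ ¬q) there: 3:T. ✓
3: successors {3}; ◇((p → q) ∨ ¬q) there: 3:T. ✓
4: successors {6}; ◇((p → q) ∨ ¬q) there: 6:T. ✓
5: successors {1, 2}; ◇((p → q) ∨ ¬q) there: 1:T, 2:T. ✓
6: successors {6}; ◇((p → q) ∨ ¬q) there: 6:T. ✓
— 6 worlds.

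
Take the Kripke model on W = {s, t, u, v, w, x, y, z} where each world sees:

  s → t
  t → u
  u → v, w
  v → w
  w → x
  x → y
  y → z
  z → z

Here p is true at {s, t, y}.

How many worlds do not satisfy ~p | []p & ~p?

s: ~p is F, []p & ~p is F. ✗
t: ~p is F, []p & ~p is F. ✗
u: ~p is T, []p & ~p is F. ✓
v: ~p is T, []p & ~p is F. ✓
w: ~p is T, []p & ~p is F. ✓
x: ~p is T, []p & ~p is T. ✓
y: ~p is F, []p & ~p is F. ✗
z: ~p is T, []p & ~p is F. ✓
Satisfying worlds: {u, v, w, x, z}.
So ~p | []p & ~p fails at the other 3 worlds.

3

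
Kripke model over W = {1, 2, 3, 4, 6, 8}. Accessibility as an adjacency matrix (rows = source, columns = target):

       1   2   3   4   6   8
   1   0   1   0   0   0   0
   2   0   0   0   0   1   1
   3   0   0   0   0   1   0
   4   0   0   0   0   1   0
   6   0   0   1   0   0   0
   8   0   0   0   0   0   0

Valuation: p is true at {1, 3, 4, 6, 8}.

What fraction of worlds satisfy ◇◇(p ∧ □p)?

5/6

1: successors {2}; ◇(p ∧ □p) there: 2:T. ✓
2: successors {6, 8}; ◇(p ∧ □p) there: 6:T, 8:F. ✓
3: successors {6}; ◇(p ∧ □p) there: 6:T. ✓
4: successors {6}; ◇(p ∧ □p) there: 6:T. ✓
6: successors {3}; ◇(p ∧ □p) there: 3:T. ✓
8: no successors, so ◇◇(p ∧ □p) fails. ✗
That's 5 of 6 worlds, so 5/6.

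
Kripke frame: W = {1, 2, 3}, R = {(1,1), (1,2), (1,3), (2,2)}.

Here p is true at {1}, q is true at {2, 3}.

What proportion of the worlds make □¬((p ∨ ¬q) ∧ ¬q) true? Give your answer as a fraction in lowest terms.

2/3

1: successors {1, 2, 3}; ¬((p ∨ ¬q) ∧ ¬q) there: 1:F, 2:T, 3:T. ✗
2: successors {2}; ¬((p ∨ ¬q) ∧ ¬q) there: 2:T. ✓
3: no successors, so □¬((p ∨ ¬q) ∧ ¬q) holds vacuously. ✓
That's 2 of 3 worlds, so 2/3.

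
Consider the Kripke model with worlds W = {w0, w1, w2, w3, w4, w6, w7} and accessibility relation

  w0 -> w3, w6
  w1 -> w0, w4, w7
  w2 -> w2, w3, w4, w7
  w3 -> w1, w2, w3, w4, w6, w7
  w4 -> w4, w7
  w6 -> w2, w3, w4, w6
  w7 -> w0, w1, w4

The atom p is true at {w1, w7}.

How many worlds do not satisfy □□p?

7

w0: successors {w3, w6}; □p there: w3:F, w6:F. ✗
w1: successors {w0, w4, w7}; □p there: w0:F, w4:F, w7:F. ✗
w2: successors {w2, w3, w4, w7}; □p there: w2:F, w3:F, w4:F, w7:F. ✗
w3: successors {w1, w2, w3, w4, w6, w7}; □p there: w1:F, w2:F, w3:F, w4:F, w6:F, w7:F. ✗
w4: successors {w4, w7}; □p there: w4:F, w7:F. ✗
w6: successors {w2, w3, w4, w6}; □p there: w2:F, w3:F, w4:F, w6:F. ✗
w7: successors {w0, w1, w4}; □p there: w0:F, w1:F, w4:F. ✗
Satisfying worlds: ∅.
So □□p fails at the other 7 worlds.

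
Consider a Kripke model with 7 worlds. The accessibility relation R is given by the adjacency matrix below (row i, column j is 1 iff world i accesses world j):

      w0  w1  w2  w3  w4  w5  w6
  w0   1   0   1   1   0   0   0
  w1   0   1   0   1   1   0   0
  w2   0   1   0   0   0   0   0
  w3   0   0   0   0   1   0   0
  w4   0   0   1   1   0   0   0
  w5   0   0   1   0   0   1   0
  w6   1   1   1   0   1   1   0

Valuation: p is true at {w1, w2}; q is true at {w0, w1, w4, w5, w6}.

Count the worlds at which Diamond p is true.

w0: successors {w0, w2, w3}; p there: w0:F, w2:T, w3:F. ✓
w1: successors {w1, w3, w4}; p there: w1:T, w3:F, w4:F. ✓
w2: successors {w1}; p there: w1:T. ✓
w3: successors {w4}; p there: w4:F. ✗
w4: successors {w2, w3}; p there: w2:T, w3:F. ✓
w5: successors {w2, w5}; p there: w2:T, w5:F. ✓
w6: successors {w0, w1, w2, w4, w5}; p there: w0:F, w1:T, w2:T, w4:F, w5:F. ✓
Satisfying worlds: {w0, w1, w2, w4, w5, w6}.

6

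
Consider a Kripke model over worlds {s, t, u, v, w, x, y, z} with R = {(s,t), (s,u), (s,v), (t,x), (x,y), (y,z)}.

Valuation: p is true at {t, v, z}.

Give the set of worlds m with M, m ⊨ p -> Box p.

s: p is F, Box p is F. ✓
t: p is T, Box p is F. ✗
u: p is F, Box p is T. ✓
v: p is T, Box p is T. ✓
w: p is F, Box p is T. ✓
x: p is F, Box p is F. ✓
y: p is F, Box p is T. ✓
z: p is T, Box p is T. ✓

{s, u, v, w, x, y, z}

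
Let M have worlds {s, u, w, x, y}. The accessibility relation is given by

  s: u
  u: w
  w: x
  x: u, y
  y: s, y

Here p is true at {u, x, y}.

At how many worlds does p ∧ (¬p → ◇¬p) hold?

s: p is F, ¬p → ◇¬p is F. ✗
u: p is T, ¬p → ◇¬p is T. ✓
w: p is F, ¬p → ◇¬p is F. ✗
x: p is T, ¬p → ◇¬p is T. ✓
y: p is T, ¬p → ◇¬p is T. ✓
Satisfying worlds: {u, x, y}.

3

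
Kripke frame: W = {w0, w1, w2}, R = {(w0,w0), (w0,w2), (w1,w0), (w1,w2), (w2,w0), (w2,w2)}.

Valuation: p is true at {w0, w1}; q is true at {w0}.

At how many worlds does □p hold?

w0: successors {w0, w2}; p there: w0:T, w2:F. ✗
w1: successors {w0, w2}; p there: w0:T, w2:F. ✗
w2: successors {w0, w2}; p there: w0:T, w2:F. ✗
Satisfying worlds: ∅.

0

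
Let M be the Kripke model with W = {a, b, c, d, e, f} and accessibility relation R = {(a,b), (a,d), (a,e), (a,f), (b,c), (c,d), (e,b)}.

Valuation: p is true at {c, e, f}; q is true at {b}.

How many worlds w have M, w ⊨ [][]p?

4

a: successors {b, d, e, f}; []p there: b:T, d:T, e:F, f:T. ✗
b: successors {c}; []p there: c:F. ✗
c: successors {d}; []p there: d:T. ✓
d: no successors, so [][]p holds vacuously. ✓
e: successors {b}; []p there: b:T. ✓
f: no successors, so [][]p holds vacuously. ✓
Satisfying worlds: {c, d, e, f}.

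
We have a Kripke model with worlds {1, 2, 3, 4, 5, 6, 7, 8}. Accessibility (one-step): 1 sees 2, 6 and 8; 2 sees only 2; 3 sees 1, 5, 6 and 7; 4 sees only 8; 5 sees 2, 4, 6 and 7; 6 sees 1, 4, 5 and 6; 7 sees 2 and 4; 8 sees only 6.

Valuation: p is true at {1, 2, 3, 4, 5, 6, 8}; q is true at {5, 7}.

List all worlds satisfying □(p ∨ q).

1: successors {2, 6, 8}; p ∨ q there: 2:T, 6:T, 8:T. ✓
2: successors {2}; p ∨ q there: 2:T. ✓
3: successors {1, 5, 6, 7}; p ∨ q there: 1:T, 5:T, 6:T, 7:T. ✓
4: successors {8}; p ∨ q there: 8:T. ✓
5: successors {2, 4, 6, 7}; p ∨ q there: 2:T, 4:T, 6:T, 7:T. ✓
6: successors {1, 4, 5, 6}; p ∨ q there: 1:T, 4:T, 5:T, 6:T. ✓
7: successors {2, 4}; p ∨ q there: 2:T, 4:T. ✓
8: successors {6}; p ∨ q there: 6:T. ✓

{1, 2, 3, 4, 5, 6, 7, 8}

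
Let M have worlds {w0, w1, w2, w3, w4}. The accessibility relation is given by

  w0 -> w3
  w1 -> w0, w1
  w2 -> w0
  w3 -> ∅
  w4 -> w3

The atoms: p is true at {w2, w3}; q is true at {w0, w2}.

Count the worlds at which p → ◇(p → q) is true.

4

w0: p is F, ◇(p → q) is F. ✓
w1: p is F, ◇(p → q) is T. ✓
w2: p is T, ◇(p → q) is T. ✓
w3: p is T, ◇(p → q) is F. ✗
w4: p is F, ◇(p → q) is F. ✓
Satisfying worlds: {w0, w1, w2, w4}.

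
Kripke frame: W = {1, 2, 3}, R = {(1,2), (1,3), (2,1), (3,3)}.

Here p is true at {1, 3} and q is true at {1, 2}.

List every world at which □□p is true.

1: successors {2, 3}; □p there: 2:T, 3:T. ✓
2: successors {1}; □p there: 1:F. ✗
3: successors {3}; □p there: 3:T. ✓

{1, 3}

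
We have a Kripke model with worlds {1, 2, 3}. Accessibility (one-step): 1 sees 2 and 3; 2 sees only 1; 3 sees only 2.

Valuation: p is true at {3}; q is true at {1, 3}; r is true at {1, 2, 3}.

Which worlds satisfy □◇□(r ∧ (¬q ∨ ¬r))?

1: successors {2, 3}; ◇□(r ∧ (¬q ∨ ¬r)) there: 2:F, 3:F. ✗
2: successors {1}; ◇□(r ∧ (¬q ∨ ¬r)) there: 1:T. ✓
3: successors {2}; ◇□(r ∧ (¬q ∨ ¬r)) there: 2:F. ✗

{2}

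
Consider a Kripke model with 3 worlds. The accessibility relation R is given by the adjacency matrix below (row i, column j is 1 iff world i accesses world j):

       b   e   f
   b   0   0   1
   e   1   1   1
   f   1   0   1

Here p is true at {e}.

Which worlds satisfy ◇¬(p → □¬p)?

b: successors {f}; ¬(p → □¬p) there: f:F. ✗
e: successors {b, e, f}; ¬(p → □¬p) there: b:F, e:T, f:F. ✓
f: successors {b, f}; ¬(p → □¬p) there: b:F, f:F. ✗

{e}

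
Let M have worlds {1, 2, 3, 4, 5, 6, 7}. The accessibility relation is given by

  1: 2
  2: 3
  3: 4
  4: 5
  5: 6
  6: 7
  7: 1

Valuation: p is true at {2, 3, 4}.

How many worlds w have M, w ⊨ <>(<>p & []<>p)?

1: successors {2}; <>p & []<>p there: 2:T. ✓
2: successors {3}; <>p & []<>p there: 3:F. ✗
3: successors {4}; <>p & []<>p there: 4:F. ✗
4: successors {5}; <>p & []<>p there: 5:F. ✗
5: successors {6}; <>p & []<>p there: 6:F. ✗
6: successors {7}; <>p & []<>p there: 7:F. ✗
7: successors {1}; <>p & []<>p there: 1:T. ✓
Satisfying worlds: {1, 7}.

2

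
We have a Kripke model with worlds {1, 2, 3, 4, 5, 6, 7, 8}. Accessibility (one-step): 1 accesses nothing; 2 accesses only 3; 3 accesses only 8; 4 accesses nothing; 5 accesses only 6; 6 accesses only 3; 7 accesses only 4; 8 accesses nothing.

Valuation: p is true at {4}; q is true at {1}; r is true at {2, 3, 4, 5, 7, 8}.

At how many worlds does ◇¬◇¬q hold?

1: no successors, so ◇¬◇¬q fails. ✗
2: successors {3}; ¬◇¬q there: 3:F. ✗
3: successors {8}; ¬◇¬q there: 8:T. ✓
4: no successors, so ◇¬◇¬q fails. ✗
5: successors {6}; ¬◇¬q there: 6:F. ✗
6: successors {3}; ¬◇¬q there: 3:F. ✗
7: successors {4}; ¬◇¬q there: 4:T. ✓
8: no successors, so ◇¬◇¬q fails. ✗
Satisfying worlds: {3, 7}.

2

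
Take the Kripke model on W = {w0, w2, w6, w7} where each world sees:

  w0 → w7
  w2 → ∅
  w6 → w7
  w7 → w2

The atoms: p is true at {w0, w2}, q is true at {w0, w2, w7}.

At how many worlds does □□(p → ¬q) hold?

w0: successors {w7}; □(p → ¬q) there: w7:F. ✗
w2: no successors, so □□(p → ¬q) holds vacuously. ✓
w6: successors {w7}; □(p → ¬q) there: w7:F. ✗
w7: successors {w2}; □(p → ¬q) there: w2:T. ✓
Satisfying worlds: {w2, w7}.

2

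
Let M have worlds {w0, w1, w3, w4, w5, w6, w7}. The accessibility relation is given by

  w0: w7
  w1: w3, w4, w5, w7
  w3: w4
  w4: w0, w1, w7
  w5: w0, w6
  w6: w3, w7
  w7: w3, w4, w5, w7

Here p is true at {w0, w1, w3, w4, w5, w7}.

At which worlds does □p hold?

{w0, w1, w3, w4, w6, w7}

w0: successors {w7}; p there: w7:T. ✓
w1: successors {w3, w4, w5, w7}; p there: w3:T, w4:T, w5:T, w7:T. ✓
w3: successors {w4}; p there: w4:T. ✓
w4: successors {w0, w1, w7}; p there: w0:T, w1:T, w7:T. ✓
w5: successors {w0, w6}; p there: w0:T, w6:F. ✗
w6: successors {w3, w7}; p there: w3:T, w7:T. ✓
w7: successors {w3, w4, w5, w7}; p there: w3:T, w4:T, w5:T, w7:T. ✓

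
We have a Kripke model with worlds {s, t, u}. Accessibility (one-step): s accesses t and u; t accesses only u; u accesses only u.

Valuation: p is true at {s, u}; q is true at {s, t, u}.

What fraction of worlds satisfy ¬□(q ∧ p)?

1/3

s: □(q ∧ p) is F. ✓
t: □(q ∧ p) is T. ✗
u: □(q ∧ p) is T. ✗
That's 1 of 3 worlds, so 1/3.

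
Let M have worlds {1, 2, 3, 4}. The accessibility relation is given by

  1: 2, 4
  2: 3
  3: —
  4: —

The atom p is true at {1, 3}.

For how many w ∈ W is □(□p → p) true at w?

3

1: successors {2, 4}; □p → p there: 2:F, 4:F. ✗
2: successors {3}; □p → p there: 3:T. ✓
3: no successors, so □(□p → p) holds vacuously. ✓
4: no successors, so □(□p → p) holds vacuously. ✓
Satisfying worlds: {2, 3, 4}.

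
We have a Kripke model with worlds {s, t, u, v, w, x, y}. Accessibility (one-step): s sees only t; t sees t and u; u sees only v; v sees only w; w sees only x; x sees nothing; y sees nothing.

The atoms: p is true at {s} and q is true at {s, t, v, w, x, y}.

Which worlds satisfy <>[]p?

{w}

s: successors {t}; []p there: t:F. ✗
t: successors {t, u}; []p there: t:F, u:F. ✗
u: successors {v}; []p there: v:F. ✗
v: successors {w}; []p there: w:F. ✗
w: successors {x}; []p there: x:T. ✓
x: no successors, so <>[]p fails. ✗
y: no successors, so <>[]p fails. ✗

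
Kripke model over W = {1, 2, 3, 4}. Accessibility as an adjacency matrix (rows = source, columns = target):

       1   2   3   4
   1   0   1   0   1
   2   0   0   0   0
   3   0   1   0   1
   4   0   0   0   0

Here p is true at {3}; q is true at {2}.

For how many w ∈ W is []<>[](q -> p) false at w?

1: successors {2, 4}; <>[](q -> p) there: 2:F, 4:F. ✗
2: no successors, so []<>[](q -> p) holds vacuously. ✓
3: successors {2, 4}; <>[](q -> p) there: 2:F, 4:F. ✗
4: no successors, so []<>[](q -> p) holds vacuously. ✓
Satisfying worlds: {2, 4}.
So []<>[](q -> p) fails at the other 2 worlds.

2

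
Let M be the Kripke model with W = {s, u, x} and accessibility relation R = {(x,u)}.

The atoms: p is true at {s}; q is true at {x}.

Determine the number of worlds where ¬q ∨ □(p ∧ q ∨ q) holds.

2

s: ¬q is T, □(p ∧ q ∨ q) is T. ✓
u: ¬q is T, □(p ∧ q ∨ q) is T. ✓
x: ¬q is F, □(p ∧ q ∨ q) is F. ✗
Satisfying worlds: {s, u}.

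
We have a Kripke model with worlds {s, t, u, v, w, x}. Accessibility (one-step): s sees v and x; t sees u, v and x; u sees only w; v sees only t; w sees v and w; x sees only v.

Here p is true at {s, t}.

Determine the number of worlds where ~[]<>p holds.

s: []<>p is F. ✓
t: []<>p is F. ✓
u: []<>p is F. ✓
v: []<>p is F. ✓
w: []<>p is F. ✓
x: []<>p is T. ✗
Satisfying worlds: {s, t, u, v, w}.

5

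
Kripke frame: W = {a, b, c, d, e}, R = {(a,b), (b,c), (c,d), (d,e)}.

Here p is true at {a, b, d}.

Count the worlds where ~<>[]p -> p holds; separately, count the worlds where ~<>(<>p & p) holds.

For ~<>[]p -> p:
a: ~<>[]p is T, p is T. ✓
b: ~<>[]p is F, p is T. ✓
c: ~<>[]p is T, p is F. ✗
d: ~<>[]p is F, p is T. ✓
e: ~<>[]p is T, p is F. ✗
— 3 worlds.
For ~<>(<>p & p):
a: <>(<>p & p) is F. ✓
b: <>(<>p & p) is F. ✓
c: <>(<>p & p) is F. ✓
d: <>(<>p & p) is F. ✓
e: <>(<>p & p) is F. ✓
— 5 worlds.

3 and 5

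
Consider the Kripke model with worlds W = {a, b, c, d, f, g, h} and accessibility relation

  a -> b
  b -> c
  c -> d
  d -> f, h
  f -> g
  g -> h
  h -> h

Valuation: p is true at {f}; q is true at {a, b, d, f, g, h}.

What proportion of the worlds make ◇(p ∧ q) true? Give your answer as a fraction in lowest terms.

1/7

a: successors {b}; p ∧ q there: b:F. ✗
b: successors {c}; p ∧ q there: c:F. ✗
c: successors {d}; p ∧ q there: d:F. ✗
d: successors {f, h}; p ∧ q there: f:T, h:F. ✓
f: successors {g}; p ∧ q there: g:F. ✗
g: successors {h}; p ∧ q there: h:F. ✗
h: successors {h}; p ∧ q there: h:F. ✗
That's 1 of 7 worlds, so 1/7.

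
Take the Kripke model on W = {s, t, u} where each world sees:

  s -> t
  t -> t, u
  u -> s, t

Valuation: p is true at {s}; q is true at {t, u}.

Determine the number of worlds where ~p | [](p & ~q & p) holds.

2

s: ~p is F, [](p & ~q & p) is F. ✗
t: ~p is T, [](p & ~q & p) is F. ✓
u: ~p is T, [](p & ~q & p) is F. ✓
Satisfying worlds: {t, u}.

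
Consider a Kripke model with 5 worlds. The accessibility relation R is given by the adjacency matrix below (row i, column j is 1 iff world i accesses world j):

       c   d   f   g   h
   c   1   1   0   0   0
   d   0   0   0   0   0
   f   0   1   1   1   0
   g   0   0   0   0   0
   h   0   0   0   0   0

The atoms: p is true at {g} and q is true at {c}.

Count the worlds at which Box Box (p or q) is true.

c: successors {c, d}; Box (p or q) there: c:F, d:T. ✗
d: no successors, so Box Box (p or q) holds vacuously. ✓
f: successors {d, f, g}; Box (p or q) there: d:T, f:F, g:T. ✗
g: no successors, so Box Box (p or q) holds vacuously. ✓
h: no successors, so Box Box (p or q) holds vacuously. ✓
Satisfying worlds: {d, g, h}.

3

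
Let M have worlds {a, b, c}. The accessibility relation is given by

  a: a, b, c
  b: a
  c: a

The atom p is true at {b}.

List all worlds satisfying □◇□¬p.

{b, c}

a: successors {a, b, c}; ◇□¬p there: a:T, b:F, c:F. ✗
b: successors {a}; ◇□¬p there: a:T. ✓
c: successors {a}; ◇□¬p there: a:T. ✓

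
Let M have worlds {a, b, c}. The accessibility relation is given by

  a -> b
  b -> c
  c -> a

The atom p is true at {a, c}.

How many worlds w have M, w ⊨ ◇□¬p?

a: successors {b}; □¬p there: b:F. ✗
b: successors {c}; □¬p there: c:F. ✗
c: successors {a}; □¬p there: a:T. ✓
Satisfying worlds: {c}.

1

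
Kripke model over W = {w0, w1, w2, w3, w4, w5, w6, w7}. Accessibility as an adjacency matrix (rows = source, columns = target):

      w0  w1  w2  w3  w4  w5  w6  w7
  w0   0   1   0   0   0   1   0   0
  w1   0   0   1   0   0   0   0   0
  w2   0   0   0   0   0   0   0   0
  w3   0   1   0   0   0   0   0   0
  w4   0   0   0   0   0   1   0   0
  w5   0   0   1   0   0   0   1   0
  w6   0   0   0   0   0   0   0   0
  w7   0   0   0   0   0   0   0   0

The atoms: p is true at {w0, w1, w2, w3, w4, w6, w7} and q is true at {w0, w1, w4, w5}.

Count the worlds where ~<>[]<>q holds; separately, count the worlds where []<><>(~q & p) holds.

For ~<>[]<>q:
w0: <>[]<>q is F. ✓
w1: <>[]<>q is T. ✗
w2: <>[]<>q is F. ✓
w3: <>[]<>q is F. ✓
w4: <>[]<>q is F. ✓
w5: <>[]<>q is T. ✗
w6: <>[]<>q is F. ✓
w7: <>[]<>q is F. ✓
— 6 worlds.
For []<><>(~q & p):
w0: successors {w1, w5}; <><>(~q & p) there: w1:F, w5:F. ✗
w1: successors {w2}; <><>(~q & p) there: w2:F. ✗
w2: no successors, so []<><>(~q & p) holds vacuously. ✓
w3: successors {w1}; <><>(~q & p) there: w1:F. ✗
w4: successors {w5}; <><>(~q & p) there: w5:F. ✗
w5: successors {w2, w6}; <><>(~q & p) there: w2:F, w6:F. ✗
w6: no successors, so []<><>(~q & p) holds vacuously. ✓
w7: no successors, so []<><>(~q & p) holds vacuously. ✓
— 3 worlds.

6 and 3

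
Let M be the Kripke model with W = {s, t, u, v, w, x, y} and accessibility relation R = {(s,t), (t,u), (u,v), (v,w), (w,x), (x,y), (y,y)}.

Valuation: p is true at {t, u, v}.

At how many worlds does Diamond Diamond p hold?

s: successors {t}; Diamond p there: t:T. ✓
t: successors {u}; Diamond p there: u:T. ✓
u: successors {v}; Diamond p there: v:F. ✗
v: successors {w}; Diamond p there: w:F. ✗
w: successors {x}; Diamond p there: x:F. ✗
x: successors {y}; Diamond p there: y:F. ✗
y: successors {y}; Diamond p there: y:F. ✗
Satisfying worlds: {s, t}.

2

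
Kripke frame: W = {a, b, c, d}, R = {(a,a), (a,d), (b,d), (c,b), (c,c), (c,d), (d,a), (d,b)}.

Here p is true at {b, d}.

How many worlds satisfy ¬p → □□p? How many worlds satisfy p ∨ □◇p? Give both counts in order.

2 and 4

For ¬p → □□p:
a: ¬p is T, □□p is F. ✗
b: ¬p is F, □□p is F. ✓
c: ¬p is T, □□p is F. ✗
d: ¬p is F, □□p is F. ✓
— 2 worlds.
For p ∨ □◇p:
a: p is F, □◇p is T. ✓
b: p is T, □◇p is T. ✓
c: p is F, □◇p is T. ✓
d: p is T, □◇p is T. ✓
— 4 worlds.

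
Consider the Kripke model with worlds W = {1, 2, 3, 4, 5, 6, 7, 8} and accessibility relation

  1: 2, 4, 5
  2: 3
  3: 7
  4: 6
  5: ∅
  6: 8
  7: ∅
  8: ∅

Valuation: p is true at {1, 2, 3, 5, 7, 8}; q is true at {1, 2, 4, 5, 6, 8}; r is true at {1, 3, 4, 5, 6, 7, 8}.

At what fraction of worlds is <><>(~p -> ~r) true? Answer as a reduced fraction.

3/8

1: successors {2, 4, 5}; <>(~p -> ~r) there: 2:T, 4:F, 5:F. ✓
2: successors {3}; <>(~p -> ~r) there: 3:T. ✓
3: successors {7}; <>(~p -> ~r) there: 7:F. ✗
4: successors {6}; <>(~p -> ~r) there: 6:T. ✓
5: no successors, so <><>(~p -> ~r) fails. ✗
6: successors {8}; <>(~p -> ~r) there: 8:F. ✗
7: no successors, so <><>(~p -> ~r) fails. ✗
8: no successors, so <><>(~p -> ~r) fails. ✗
That's 3 of 8 worlds, so 3/8.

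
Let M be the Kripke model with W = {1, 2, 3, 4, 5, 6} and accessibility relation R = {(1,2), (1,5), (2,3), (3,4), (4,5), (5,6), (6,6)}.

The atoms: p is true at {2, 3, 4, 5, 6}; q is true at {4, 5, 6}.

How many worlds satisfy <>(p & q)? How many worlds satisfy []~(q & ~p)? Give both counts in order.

5 and 6

For <>(p & q):
1: successors {2, 5}; p & q there: 2:F, 5:T. ✓
2: successors {3}; p & q there: 3:F. ✗
3: successors {4}; p & q there: 4:T. ✓
4: successors {5}; p & q there: 5:T. ✓
5: successors {6}; p & q there: 6:T. ✓
6: successors {6}; p & q there: 6:T. ✓
— 5 worlds.
For []~(q & ~p):
1: successors {2, 5}; ~(q & ~p) there: 2:T, 5:T. ✓
2: successors {3}; ~(q & ~p) there: 3:T. ✓
3: successors {4}; ~(q & ~p) there: 4:T. ✓
4: successors {5}; ~(q & ~p) there: 5:T. ✓
5: successors {6}; ~(q & ~p) there: 6:T. ✓
6: successors {6}; ~(q & ~p) there: 6:T. ✓
— 6 worlds.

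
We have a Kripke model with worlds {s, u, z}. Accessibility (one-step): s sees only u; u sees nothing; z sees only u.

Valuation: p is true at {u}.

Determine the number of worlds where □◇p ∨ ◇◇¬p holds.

1

s: □◇p is F, ◇◇¬p is F. ✗
u: □◇p is T, ◇◇¬p is F. ✓
z: □◇p is F, ◇◇¬p is F. ✗
Satisfying worlds: {u}.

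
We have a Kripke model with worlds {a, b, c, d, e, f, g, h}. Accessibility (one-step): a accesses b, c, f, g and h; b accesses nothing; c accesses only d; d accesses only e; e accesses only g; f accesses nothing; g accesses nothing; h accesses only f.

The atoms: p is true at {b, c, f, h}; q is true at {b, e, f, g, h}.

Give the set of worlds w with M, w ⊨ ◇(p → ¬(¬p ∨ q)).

a: successors {b, c, f, g, h}; p → ¬(¬p ∨ q) there: b:F, c:T, f:F, g:T, h:F. ✓
b: no successors, so ◇(p → ¬(¬p ∨ q)) fails. ✗
c: successors {d}; p → ¬(¬p ∨ q) there: d:T. ✓
d: successors {e}; p → ¬(¬p ∨ q) there: e:T. ✓
e: successors {g}; p → ¬(¬p ∨ q) there: g:T. ✓
f: no successors, so ◇(p → ¬(¬p ∨ q)) fails. ✗
g: no successors, so ◇(p → ¬(¬p ∨ q)) fails. ✗
h: successors {f}; p → ¬(¬p ∨ q) there: f:F. ✗

{a, c, d, e}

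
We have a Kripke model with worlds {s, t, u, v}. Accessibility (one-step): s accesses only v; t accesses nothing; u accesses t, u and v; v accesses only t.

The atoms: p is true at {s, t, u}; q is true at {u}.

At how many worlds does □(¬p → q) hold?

s: successors {v}; ¬p → q there: v:F. ✗
t: no successors, so □(¬p → q) holds vacuously. ✓
u: successors {t, u, v}; ¬p → q there: t:T, u:T, v:F. ✗
v: successors {t}; ¬p → q there: t:T. ✓
Satisfying worlds: {t, v}.

2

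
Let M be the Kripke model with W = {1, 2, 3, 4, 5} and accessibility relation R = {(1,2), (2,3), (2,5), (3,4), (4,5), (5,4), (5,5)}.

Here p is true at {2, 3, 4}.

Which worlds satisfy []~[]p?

1: successors {2}; ~[]p there: 2:T. ✓
2: successors {3, 5}; ~[]p there: 3:F, 5:T. ✗
3: successors {4}; ~[]p there: 4:T. ✓
4: successors {5}; ~[]p there: 5:T. ✓
5: successors {4, 5}; ~[]p there: 4:T, 5:T. ✓

{1, 3, 4, 5}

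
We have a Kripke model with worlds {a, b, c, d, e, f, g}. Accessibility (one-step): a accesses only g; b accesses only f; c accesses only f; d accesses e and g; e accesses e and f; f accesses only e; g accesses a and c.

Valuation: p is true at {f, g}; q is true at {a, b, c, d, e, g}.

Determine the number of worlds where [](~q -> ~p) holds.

4

a: successors {g}; ~q -> ~p there: g:T. ✓
b: successors {f}; ~q -> ~p there: f:F. ✗
c: successors {f}; ~q -> ~p there: f:F. ✗
d: successors {e, g}; ~q -> ~p there: e:T, g:T. ✓
e: successors {e, f}; ~q -> ~p there: e:T, f:F. ✗
f: successors {e}; ~q -> ~p there: e:T. ✓
g: successors {a, c}; ~q -> ~p there: a:T, c:T. ✓
Satisfying worlds: {a, d, f, g}.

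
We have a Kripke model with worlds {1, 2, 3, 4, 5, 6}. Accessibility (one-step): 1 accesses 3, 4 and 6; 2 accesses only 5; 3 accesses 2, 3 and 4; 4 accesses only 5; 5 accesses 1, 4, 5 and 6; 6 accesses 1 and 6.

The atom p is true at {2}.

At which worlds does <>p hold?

1: successors {3, 4, 6}; p there: 3:F, 4:F, 6:F. ✗
2: successors {5}; p there: 5:F. ✗
3: successors {2, 3, 4}; p there: 2:T, 3:F, 4:F. ✓
4: successors {5}; p there: 5:F. ✗
5: successors {1, 4, 5, 6}; p there: 1:F, 4:F, 5:F, 6:F. ✗
6: successors {1, 6}; p there: 1:F, 6:F. ✗

{3}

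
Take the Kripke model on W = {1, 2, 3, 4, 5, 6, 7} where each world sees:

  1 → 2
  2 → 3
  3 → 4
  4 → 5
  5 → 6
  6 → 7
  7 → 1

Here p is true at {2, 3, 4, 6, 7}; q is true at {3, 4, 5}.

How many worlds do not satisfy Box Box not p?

1: successors {2}; Box not p there: 2:F. ✗
2: successors {3}; Box not p there: 3:F. ✗
3: successors {4}; Box not p there: 4:T. ✓
4: successors {5}; Box not p there: 5:F. ✗
5: successors {6}; Box not p there: 6:F. ✗
6: successors {7}; Box not p there: 7:T. ✓
7: successors {1}; Box not p there: 1:F. ✗
Satisfying worlds: {3, 6}.
So Box Box not p fails at the other 5 worlds.

5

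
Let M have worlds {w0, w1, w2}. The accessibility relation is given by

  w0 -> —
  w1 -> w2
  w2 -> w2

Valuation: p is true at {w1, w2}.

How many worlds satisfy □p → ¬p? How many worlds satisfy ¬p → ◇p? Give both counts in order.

For □p → ¬p:
w0: □p is T, ¬p is T. ✓
w1: □p is T, ¬p is F. ✗
w2: □p is T, ¬p is F. ✗
— 1 world.
For ¬p → ◇p:
w0: ¬p is T, ◇p is F. ✗
w1: ¬p is F, ◇p is T. ✓
w2: ¬p is F, ◇p is T. ✓
— 2 worlds.

1 and 2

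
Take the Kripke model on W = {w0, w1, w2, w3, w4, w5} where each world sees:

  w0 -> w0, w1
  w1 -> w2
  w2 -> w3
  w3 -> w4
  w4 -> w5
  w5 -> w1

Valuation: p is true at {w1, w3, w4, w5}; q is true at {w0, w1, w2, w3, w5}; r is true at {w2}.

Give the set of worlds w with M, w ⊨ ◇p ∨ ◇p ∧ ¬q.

{w0, w2, w3, w4, w5}

w0: ◇p is T, ◇p ∧ ¬q is F. ✓
w1: ◇p is F, ◇p ∧ ¬q is F. ✗
w2: ◇p is T, ◇p ∧ ¬q is F. ✓
w3: ◇p is T, ◇p ∧ ¬q is F. ✓
w4: ◇p is T, ◇p ∧ ¬q is T. ✓
w5: ◇p is T, ◇p ∧ ¬q is F. ✓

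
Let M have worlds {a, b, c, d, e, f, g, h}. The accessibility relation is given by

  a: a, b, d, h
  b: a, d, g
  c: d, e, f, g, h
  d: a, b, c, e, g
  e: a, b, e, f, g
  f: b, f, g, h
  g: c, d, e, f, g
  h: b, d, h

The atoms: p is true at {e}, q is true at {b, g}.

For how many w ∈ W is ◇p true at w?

a: successors {a, b, d, h}; p there: a:F, b:F, d:F, h:F. ✗
b: successors {a, d, g}; p there: a:F, d:F, g:F. ✗
c: successors {d, e, f, g, h}; p there: d:F, e:T, f:F, g:F, h:F. ✓
d: successors {a, b, c, e, g}; p there: a:F, b:F, c:F, e:T, g:F. ✓
e: successors {a, b, e, f, g}; p there: a:F, b:F, e:T, f:F, g:F. ✓
f: successors {b, f, g, h}; p there: b:F, f:F, g:F, h:F. ✗
g: successors {c, d, e, f, g}; p there: c:F, d:F, e:T, f:F, g:F. ✓
h: successors {b, d, h}; p there: b:F, d:F, h:F. ✗
Satisfying worlds: {c, d, e, g}.

4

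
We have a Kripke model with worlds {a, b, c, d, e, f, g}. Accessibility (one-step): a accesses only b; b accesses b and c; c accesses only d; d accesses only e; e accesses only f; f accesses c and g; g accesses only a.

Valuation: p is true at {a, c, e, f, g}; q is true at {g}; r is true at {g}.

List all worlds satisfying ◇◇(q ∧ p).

a: successors {b}; ◇(q ∧ p) there: b:F. ✗
b: successors {b, c}; ◇(q ∧ p) there: b:F, c:F. ✗
c: successors {d}; ◇(q ∧ p) there: d:F. ✗
d: successors {e}; ◇(q ∧ p) there: e:F. ✗
e: successors {f}; ◇(q ∧ p) there: f:T. ✓
f: successors {c, g}; ◇(q ∧ p) there: c:F, g:F. ✗
g: successors {a}; ◇(q ∧ p) there: a:F. ✗

{e}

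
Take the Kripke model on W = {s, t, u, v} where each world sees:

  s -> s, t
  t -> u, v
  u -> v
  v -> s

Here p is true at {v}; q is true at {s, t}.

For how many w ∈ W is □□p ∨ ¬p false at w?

s: □□p is F, ¬p is T. ✓
t: □□p is F, ¬p is T. ✓
u: □□p is F, ¬p is T. ✓
v: □□p is F, ¬p is F. ✗
Satisfying worlds: {s, t, u}.
So □□p ∨ ¬p fails at the other 1 world.

1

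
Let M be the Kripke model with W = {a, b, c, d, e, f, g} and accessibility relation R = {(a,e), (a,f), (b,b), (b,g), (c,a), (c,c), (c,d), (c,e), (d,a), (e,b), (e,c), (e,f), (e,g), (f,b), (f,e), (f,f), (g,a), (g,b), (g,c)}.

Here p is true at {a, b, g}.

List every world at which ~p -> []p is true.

a: ~p is F, []p is F. ✓
b: ~p is F, []p is T. ✓
c: ~p is T, []p is F. ✗
d: ~p is T, []p is T. ✓
e: ~p is T, []p is F. ✗
f: ~p is T, []p is F. ✗
g: ~p is F, []p is F. ✓

{a, b, d, g}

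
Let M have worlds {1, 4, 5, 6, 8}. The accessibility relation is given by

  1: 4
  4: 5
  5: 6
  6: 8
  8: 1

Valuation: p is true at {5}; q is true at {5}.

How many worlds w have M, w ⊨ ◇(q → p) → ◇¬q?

1: ◇(q → p) is T, ◇¬q is T. ✓
4: ◇(q → p) is T, ◇¬q is F. ✗
5: ◇(q → p) is T, ◇¬q is T. ✓
6: ◇(q → p) is T, ◇¬q is T. ✓
8: ◇(q → p) is T, ◇¬q is T. ✓
Satisfying worlds: {1, 5, 6, 8}.

4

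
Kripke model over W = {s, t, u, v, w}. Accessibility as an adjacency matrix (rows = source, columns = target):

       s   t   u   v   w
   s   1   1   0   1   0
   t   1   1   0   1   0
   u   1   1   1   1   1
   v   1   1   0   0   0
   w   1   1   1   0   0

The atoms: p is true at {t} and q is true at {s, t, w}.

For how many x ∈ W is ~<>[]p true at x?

5

s: <>[]p is F. ✓
t: <>[]p is F. ✓
u: <>[]p is F. ✓
v: <>[]p is F. ✓
w: <>[]p is F. ✓
Satisfying worlds: {s, t, u, v, w}.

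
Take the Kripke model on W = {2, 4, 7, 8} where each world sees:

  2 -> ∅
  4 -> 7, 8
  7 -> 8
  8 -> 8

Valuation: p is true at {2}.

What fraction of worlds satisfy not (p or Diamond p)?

3/4

2: p or Diamond p is T. ✗
4: p or Diamond p is F. ✓
7: p or Diamond p is F. ✓
8: p or Diamond p is F. ✓
That's 3 of 4 worlds, so 3/4.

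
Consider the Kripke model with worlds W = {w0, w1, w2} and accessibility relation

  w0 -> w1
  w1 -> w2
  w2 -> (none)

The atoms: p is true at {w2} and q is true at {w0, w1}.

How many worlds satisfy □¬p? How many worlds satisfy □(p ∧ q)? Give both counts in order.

For □¬p:
w0: successors {w1}; ¬p there: w1:T. ✓
w1: successors {w2}; ¬p there: w2:F. ✗
w2: no successors, so □¬p holds vacuously. ✓
— 2 worlds.
For □(p ∧ q):
w0: successors {w1}; p ∧ q there: w1:F. ✗
w1: successors {w2}; p ∧ q there: w2:F. ✗
w2: no successors, so □(p ∧ q) holds vacuously. ✓
— 1 world.

2 and 1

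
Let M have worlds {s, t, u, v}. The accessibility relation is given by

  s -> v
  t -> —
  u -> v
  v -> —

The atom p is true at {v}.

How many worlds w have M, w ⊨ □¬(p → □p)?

2

s: successors {v}; ¬(p → □p) there: v:F. ✗
t: no successors, so □¬(p → □p) holds vacuously. ✓
u: successors {v}; ¬(p → □p) there: v:F. ✗
v: no successors, so □¬(p → □p) holds vacuously. ✓
Satisfying worlds: {t, v}.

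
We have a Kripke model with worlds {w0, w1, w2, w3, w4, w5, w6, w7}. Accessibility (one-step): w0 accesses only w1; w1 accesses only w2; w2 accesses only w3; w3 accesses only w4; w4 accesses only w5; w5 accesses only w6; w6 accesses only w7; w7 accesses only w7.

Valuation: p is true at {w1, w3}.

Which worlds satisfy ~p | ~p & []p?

w0: ~p is T, ~p & []p is T. ✓
w1: ~p is F, ~p & []p is F. ✗
w2: ~p is T, ~p & []p is T. ✓
w3: ~p is F, ~p & []p is F. ✗
w4: ~p is T, ~p & []p is F. ✓
w5: ~p is T, ~p & []p is F. ✓
w6: ~p is T, ~p & []p is F. ✓
w7: ~p is T, ~p & []p is F. ✓

{w0, w2, w4, w5, w6, w7}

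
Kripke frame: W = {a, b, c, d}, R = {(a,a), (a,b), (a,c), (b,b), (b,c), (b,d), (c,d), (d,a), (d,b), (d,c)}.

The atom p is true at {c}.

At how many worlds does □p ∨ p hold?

a: □p is F, p is F. ✗
b: □p is F, p is F. ✗
c: □p is F, p is T. ✓
d: □p is F, p is F. ✗
Satisfying worlds: {c}.

1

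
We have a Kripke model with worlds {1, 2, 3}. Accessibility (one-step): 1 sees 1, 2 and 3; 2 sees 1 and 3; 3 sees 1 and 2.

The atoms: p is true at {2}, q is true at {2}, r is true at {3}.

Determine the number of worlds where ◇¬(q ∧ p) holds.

1: successors {1, 2, 3}; ¬(q ∧ p) there: 1:T, 2:F, 3:T. ✓
2: successors {1, 3}; ¬(q ∧ p) there: 1:T, 3:T. ✓
3: successors {1, 2}; ¬(q ∧ p) there: 1:T, 2:F. ✓
Satisfying worlds: {1, 2, 3}.

3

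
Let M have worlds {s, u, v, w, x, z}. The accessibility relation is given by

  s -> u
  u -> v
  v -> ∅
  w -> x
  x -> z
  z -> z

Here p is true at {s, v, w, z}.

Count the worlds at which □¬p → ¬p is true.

3

s: □¬p is T, ¬p is F. ✗
u: □¬p is F, ¬p is T. ✓
v: □¬p is T, ¬p is F. ✗
w: □¬p is T, ¬p is F. ✗
x: □¬p is F, ¬p is T. ✓
z: □¬p is F, ¬p is F. ✓
Satisfying worlds: {u, x, z}.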